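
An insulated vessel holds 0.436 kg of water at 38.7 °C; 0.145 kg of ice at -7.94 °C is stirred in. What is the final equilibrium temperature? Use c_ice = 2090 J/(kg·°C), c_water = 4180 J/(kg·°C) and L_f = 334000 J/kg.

Energy conservation, ΣQ = 0:
ice -7.94→0 °C: 0.145×2090×7.94 = 2406.2
  latent heat to melt: 0.145×334000 = 48430
  meltwater 0→T: 0.145×4180×T = 606.1 T
  water cools: 0.436×4180×(T − 38.7) = 1822.5(T − 38.7)
2428.6 T = 70530 − 50836 = 19694
T ≈ 8.11 °C (positive, so assuming full melt was valid).

T_f ≈ 8.1 °C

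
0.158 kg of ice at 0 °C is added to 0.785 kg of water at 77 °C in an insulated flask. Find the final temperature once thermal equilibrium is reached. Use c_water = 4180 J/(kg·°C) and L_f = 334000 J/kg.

Let T be the final temperature. ΣQ_i = 0:
melt ice: 0.158·334000 = 52772
  meltwater 0→T: 0.158·4180·T = 660.44 T
  water cools: 0.785·4180·(T − 77) = 3281.3(T − 77)
3941.7 T = 252660 − 52772 = 199888
T ≈ 50.71 °C (positive, so assuming full melt was valid).

T_f ≈ 50.7 °C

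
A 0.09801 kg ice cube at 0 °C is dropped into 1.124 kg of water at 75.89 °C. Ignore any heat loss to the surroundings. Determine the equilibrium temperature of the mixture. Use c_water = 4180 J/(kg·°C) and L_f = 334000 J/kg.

Conservation of energy gives ΣQ = 0:
melt ice: 0.09801·334000 = 32735; warm the meltwater: 409.68 T; water cools: 1.124·4180·(T − 75.89) = 4698.3(T − 75.89)
5108 T = 356556 − 32735 = 323820
T ≈ 63.39 °C (positive, so assuming full melt was valid).

T_f ≈ 63.4 °C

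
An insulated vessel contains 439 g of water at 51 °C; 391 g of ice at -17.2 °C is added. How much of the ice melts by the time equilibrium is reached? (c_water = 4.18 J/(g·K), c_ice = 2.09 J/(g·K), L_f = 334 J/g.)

m_melted ≈ 238 g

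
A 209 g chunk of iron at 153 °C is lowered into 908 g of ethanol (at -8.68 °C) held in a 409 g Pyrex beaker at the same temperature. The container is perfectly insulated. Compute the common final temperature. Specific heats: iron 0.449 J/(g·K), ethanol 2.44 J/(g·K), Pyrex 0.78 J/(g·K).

T_f ≈ -2.9 °C

Setting the total heat transfer to zero:
209×0.449×(T − 153) + 908×2.44×(T − (-8.68)) + 409×0.78×(T − (-8.68)) = 0
93.84(T − 153) + 2215.5(T − (-8.68)) + 319.02(T − (-8.68)) = 0
(93.84 + 2215.5 + 319.02) T = 93.84×153 + 2215.5×(-8.68) + 319.02×(-8.68)
T ≈ -2.91 °C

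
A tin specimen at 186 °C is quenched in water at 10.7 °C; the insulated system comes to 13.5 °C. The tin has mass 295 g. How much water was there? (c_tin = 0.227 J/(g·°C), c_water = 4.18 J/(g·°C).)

Net heat exchanged in the isolated system is zero:
295×0.227×(13.5 − 186) + m×4.18×(13.5 − 10.7) = 0
11.7 m = 11551
m = 11551/11.7 ≈ 987 g

m ≈ 987 g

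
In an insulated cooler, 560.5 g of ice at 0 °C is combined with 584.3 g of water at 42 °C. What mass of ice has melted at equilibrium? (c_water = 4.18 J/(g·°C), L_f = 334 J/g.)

m_melted ≈ 307 g

Water can give up m c ΔT = 584.3·4.18·42 = 102580 J before reaching 0 °C.
To melt every bit of ice: 560.5·334 = 187207 J.
That's not enough to melt it all — equilibrium is at 0 °C with ice remaining.
m_melted·334 = 102580  ⇒  m_melted ≈ 307.1 g.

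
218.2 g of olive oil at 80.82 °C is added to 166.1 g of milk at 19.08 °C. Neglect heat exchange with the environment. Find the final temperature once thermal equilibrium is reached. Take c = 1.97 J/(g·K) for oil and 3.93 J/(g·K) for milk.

T_f ≈ 43.6 °C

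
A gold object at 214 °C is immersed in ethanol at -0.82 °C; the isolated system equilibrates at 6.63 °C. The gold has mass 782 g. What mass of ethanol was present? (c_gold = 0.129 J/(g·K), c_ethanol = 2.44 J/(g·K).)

m ≈ 1150 g

Heat lost by the gold = heat gained by the ethanol:
782×0.129×(214 − 6.63) = m×2.44×(6.63 − (-0.82))
18.18 m = 20919  ⇒  m ≈ 1151 g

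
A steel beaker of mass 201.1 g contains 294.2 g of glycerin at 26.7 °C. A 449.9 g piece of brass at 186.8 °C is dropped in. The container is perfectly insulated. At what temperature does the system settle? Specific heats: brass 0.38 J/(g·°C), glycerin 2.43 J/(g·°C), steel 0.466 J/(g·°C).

T_f ≈ 54.6 °C

Energy conservation, ΣQ = 0:
449.9·0.38·(T − 186.8) + 294.2·2.43·(T − 26.7) + 201.1·0.466·(T − 26.7) = 0
979.58 T = 53526
T = 53526 / 979.58 = 54.6 °C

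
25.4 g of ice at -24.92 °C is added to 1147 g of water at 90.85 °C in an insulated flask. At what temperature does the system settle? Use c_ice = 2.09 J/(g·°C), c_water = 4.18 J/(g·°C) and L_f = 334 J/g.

Heat gained plus heat lost sum to zero:
warm ice to 0 °C: 25.4×2.09×(0 − (-24.92)) = 1322.9
  melt ice: 25.4×334 = 8483.6
  meltwater 0→T: 25.4×4.18×T = 106.17 T
  water: 4794.5(T − 90.85)
4900.6 T = 435577 − 9806.5 = 425770
T ≈ 86.88 °C (positive, so assuming full melt was valid).

T_f ≈ 86.9 °C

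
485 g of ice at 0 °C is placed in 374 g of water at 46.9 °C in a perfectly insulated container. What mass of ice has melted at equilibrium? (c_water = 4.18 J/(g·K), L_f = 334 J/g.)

m_melted ≈ 220 g

Cooling the water to 0 °C releases 374×4.18×46.9 = 73320 J.
Melting all 485 g of ice would need 485×334 = 161990 J.
Since 73320 < 161990 J, not all the ice melts; equilibrium is at 0 °C.
Mass melted = 73320/334 ≈ 219.5 g.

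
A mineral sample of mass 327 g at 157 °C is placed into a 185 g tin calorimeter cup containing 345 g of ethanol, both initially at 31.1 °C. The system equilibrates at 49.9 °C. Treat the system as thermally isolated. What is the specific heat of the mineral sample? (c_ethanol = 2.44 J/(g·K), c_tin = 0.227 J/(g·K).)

c ≈ 0.474 J/(g·K)

Setting the total heat transfer to zero:
327×c×(49.9 − 157) + 345×2.44×(49.9 − 31.1) + 185×0.227×(49.9 − 31.1) = 0
-35022 c = -16615
c = -16615/-35022 ≈ 0.4744 J/(g·K)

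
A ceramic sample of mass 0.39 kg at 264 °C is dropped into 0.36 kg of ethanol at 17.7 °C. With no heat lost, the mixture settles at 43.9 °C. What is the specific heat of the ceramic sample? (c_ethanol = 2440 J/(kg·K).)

c ≈ 268 J/(kg·K)

Heat lost by the ceramic sample = heat gained by the ethanol:
0.39·c·(264 − 43.9) = 0.36·2440·(43.9 − 17.7)
85.84 c = 23014  ⇒  c ≈ 268.1 J/(kg·K)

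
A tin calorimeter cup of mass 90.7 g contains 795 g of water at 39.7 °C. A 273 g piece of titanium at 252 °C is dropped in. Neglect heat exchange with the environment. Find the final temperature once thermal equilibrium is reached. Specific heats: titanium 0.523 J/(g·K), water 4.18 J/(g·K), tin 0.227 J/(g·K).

T_f ≈ 48.4 °C

Conservation of energy gives ΣQ = 0:
273×0.523×(T − 252) + 795×4.18×(T − 39.7) + 90.7×0.227×(T − 39.7) = 0
(142.78 + 3323.1 + 20.59) T = 142.78×252 + 3323.1×39.7 + 20.59×39.7
T = 168725 / 3486.5 = 48.4 °C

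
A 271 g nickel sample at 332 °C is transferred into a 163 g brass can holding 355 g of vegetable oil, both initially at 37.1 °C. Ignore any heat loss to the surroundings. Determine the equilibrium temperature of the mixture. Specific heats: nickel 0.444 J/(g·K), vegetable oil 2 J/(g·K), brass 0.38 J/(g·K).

Heat gained plus heat lost sum to zero:
271*0.444*(T − 332) + 355*2*(T − 37.1) + 163*0.38*(T − 37.1) = 0
120.32(T − 332) + 710(T − 37.1) + 61.94(T − 37.1) = 0
(120.32 + 710 + 61.94) T = 120.32*332 + 710*37.1 + 61.94*37.1
T = 68587 / 892.26 = 76.9 °C

T_f ≈ 76.9 °C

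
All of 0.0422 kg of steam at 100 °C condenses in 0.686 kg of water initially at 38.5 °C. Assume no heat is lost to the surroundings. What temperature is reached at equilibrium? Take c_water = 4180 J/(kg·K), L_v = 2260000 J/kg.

Taking heat into each body as positive, Σ m c ΔT = 0:
condense steam: −0.0422·2260000 = −95372; condensate cools 100→T: 0.0422·4180·(T − 100) = 176.4(T − 100); water warms: 0.686·4180·(T − 38.5) = 2867.5(T − 38.5)
3043.9 T = 95372 + 17640 + 110398 = 223410
T ≈ 73.40 °C (< 100 °C, so full condensation is consistent).

T_f ≈ 73.4 °C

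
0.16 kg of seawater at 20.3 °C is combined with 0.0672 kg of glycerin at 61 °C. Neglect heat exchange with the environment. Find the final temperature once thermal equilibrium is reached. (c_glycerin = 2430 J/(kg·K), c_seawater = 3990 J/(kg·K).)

Let T be the final temperature. ΣQ_i = 0:
0.0672×2430×(T − 61) + 0.16×3990×(T − 20.3) = 0
(163.3 + 638.4) T = 163.3×61 + 638.4×20.3
T ≈ 28.59 °C

T_f ≈ 28.6 °C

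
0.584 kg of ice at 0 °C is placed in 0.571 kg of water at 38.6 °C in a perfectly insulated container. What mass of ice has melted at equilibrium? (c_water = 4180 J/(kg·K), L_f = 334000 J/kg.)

Heat available from the water dropping to 0 °C: 0.571×4180×38.6 = 92130 J.
Fully melting the ice requires m_ice L_f = 0.584×334000 = 195056 J.
Since 92130 < 195056 J, not all the ice melts; equilibrium is at 0 °C.
m_melt = 92130 / L_f = 0.2758 kg.

m_melted ≈ 0.276 kg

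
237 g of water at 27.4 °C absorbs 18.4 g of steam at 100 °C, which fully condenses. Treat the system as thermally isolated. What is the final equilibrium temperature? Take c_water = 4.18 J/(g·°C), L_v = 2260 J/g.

T_f ≈ 71.6 °C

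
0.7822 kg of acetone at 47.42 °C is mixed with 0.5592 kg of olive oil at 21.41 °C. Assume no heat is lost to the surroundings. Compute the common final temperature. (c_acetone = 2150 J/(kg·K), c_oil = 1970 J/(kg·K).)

T_f ≈ 37.1 °C

Setting the total heat transfer to zero:
0.7822×2150×(T − 47.42) + 0.5592×1970×(T − 21.41) = 0
1681.7(T − 47.42) + 1101.6(T − 21.41) = 0
(1681.7 + 1101.6) T = 1681.7×47.42 + 1101.6×21.41
T = 103333/2783.4 ≈ 37.13 °C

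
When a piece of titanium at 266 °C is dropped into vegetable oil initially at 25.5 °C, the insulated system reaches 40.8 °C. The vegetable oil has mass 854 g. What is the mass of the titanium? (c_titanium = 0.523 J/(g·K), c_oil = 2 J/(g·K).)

Setting the total heat transfer to zero:
m·0.523·(40.8 − 266) + 854·2·(40.8 − 25.5) = 0
-117.78 m = -26132
m = -26132/-117.78 ≈ 221.9 g

m ≈ 222 g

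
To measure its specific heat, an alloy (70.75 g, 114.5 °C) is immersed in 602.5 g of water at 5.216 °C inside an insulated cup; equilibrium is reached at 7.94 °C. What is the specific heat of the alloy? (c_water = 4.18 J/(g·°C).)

c ≈ 0.91 J/(g·°C)

Let T be the final temperature. ΣQ_i = 0:
70.75·c·(7.94 − 114.5) + 602.5·4.18·(7.94 − 5.216) = 0
-7539.1 c = -6860.3
c = -6860.3/-7539.1 ≈ 0.91 J/(g·°C)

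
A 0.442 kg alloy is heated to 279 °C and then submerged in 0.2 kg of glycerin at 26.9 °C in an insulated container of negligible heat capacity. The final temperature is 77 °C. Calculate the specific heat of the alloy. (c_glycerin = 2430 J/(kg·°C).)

m_s c (T_s − T_f) = m_glycerin c_glycerin (T_f − T_0):
0.442·c·(279 − 77) = 0.2·2430·(77 − 26.9)
89.28 c = 24349  ⇒  c ≈ 272.7 J/(kg·°C)

c ≈ 273 J/(kg·°C)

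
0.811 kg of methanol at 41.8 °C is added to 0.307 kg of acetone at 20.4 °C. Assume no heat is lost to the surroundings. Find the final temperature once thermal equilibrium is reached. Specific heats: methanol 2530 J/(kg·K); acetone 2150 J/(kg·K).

T_f ≈ 36.6 °C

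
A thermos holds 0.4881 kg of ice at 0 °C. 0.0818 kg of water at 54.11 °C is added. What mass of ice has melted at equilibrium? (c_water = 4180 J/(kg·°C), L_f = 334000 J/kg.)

Heat available from the water dropping to 0 °C: 0.0818×4180×54.11 = 18502 J.
To melt every bit of ice: 0.4881×334000 = 163025 J.
That's not enough to melt it all — equilibrium is at 0 °C with ice remaining.
m_melt = 18502 / L_f = 0.05539 kg.

m_melted ≈ 0.0554 kg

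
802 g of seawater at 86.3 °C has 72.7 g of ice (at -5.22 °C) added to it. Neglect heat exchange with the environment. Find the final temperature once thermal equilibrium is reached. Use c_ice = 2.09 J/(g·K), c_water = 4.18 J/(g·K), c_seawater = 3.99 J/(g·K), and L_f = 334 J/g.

T_f ≈ 71.7 °C

Heat gained plus heat lost sum to zero:
ice -5.22→0 °C: 72.7·2.09·5.22 = 793.14
  melt ice: 72.7·334 = 24282
  warm the meltwater: 303.89 T
  seawater cools: 802·3.99·(T − 86.3) = 3200(T − 86.3)
3503.9 T = 276158 − 25075 = 251083
T ≈ 71.66 °C (positive, so assuming full melt was valid).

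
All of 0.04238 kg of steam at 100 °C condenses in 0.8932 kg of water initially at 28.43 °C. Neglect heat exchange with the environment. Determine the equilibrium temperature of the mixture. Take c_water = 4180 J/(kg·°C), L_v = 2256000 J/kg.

T_f ≈ 56.1 °C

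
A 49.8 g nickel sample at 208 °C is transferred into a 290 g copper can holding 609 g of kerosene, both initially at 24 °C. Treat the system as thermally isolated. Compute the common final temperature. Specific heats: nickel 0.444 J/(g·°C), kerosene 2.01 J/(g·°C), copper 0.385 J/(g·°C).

T_f ≈ 27.0 °C

Conservation of energy gives ΣQ = 0:
49.8*0.444*(T − 208) + 609*2.01*(T − 24) + 290*0.385*(T − 24) = 0
1357.9 T = 36657
T = 36657/1357.9 ≈ 27.00 °C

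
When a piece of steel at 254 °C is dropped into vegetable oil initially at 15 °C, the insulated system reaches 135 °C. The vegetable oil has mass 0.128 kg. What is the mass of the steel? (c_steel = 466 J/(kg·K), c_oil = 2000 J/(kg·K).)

m ≈ 0.554 kg

Conservation of energy gives ΣQ = 0:
m·466·(135 − 254) + 0.128·2000·(135 − 15) = 0
-55454 m = -30720
m = -30720/-55454 ≈ 0.554 kg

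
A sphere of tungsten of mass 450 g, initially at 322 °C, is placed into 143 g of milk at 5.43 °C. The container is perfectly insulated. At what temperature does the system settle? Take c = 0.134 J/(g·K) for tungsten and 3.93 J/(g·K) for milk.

Taking heat into each body as positive, Σ m c ΔT = 0:
450×0.134×(T − 322) + 143×3.93×(T − 5.43) = 0
622.29 T = 22468
T = 22468 / 622.29 = 36.1 °C

T_f ≈ 36.1 °C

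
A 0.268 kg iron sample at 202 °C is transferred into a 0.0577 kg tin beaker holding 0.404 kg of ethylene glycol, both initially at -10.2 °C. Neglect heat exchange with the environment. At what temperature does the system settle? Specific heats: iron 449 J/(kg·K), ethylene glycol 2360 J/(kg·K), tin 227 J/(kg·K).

T_f ≈ 13.3 °C

Let T be the final temperature. ΣQ_i = 0:
0.268×449×(T − 202) + 0.404×2360×(T − (-10.2)) + 0.0577×227×(T − (-10.2)) = 0
120.33(T − 202) + 953.44(T − (-10.2)) + 13.1(T − (-10.2)) = 0
(120.33 + 953.44 + 13.1) T = 120.33×202 + 953.44×(-10.2) + 13.1×(-10.2)
T = 14448/1086.9 ≈ 13.29 °C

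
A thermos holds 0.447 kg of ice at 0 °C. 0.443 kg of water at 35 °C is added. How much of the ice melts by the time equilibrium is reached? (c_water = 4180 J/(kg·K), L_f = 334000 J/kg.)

m_melted ≈ 0.194 kg

Heat available from the water dropping to 0 °C: 0.443·4180·35 = 64811 J.
To melt every bit of ice: 0.447·334000 = 149298 J.
That's not enough to melt it all — equilibrium is at 0 °C with ice remaining.
Mass melted = 64811/334000 ≈ 0.194 kg.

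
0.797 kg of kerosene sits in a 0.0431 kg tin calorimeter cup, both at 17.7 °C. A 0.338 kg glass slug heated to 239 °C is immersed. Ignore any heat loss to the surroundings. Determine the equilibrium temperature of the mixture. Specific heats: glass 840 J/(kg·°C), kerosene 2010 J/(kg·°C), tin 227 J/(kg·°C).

T_f ≈ 50.8 °C

Net heat exchanged in the isolated system is zero:
0.338·840·(T − 239) + 0.797·2010·(T − 17.7) + 0.0431·227·(T − 17.7) = 0
283.92(T − 239) + 1602(T − 17.7) + 9.784(T − 17.7) = 0
(283.92 + 1602 + 9.784) T = 283.92·239 + 1602·17.7 + 9.784·17.7
T ≈ 50.84 °C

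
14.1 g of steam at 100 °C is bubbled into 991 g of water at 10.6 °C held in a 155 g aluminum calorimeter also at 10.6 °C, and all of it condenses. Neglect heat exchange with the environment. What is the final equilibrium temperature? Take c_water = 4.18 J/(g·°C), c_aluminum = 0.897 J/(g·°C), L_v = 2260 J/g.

T_f ≈ 19.2 °C

Net heat exchanged in the isolated system is zero:
condense steam: −14.1·2260 = −31866
  condensed water 100 °C→T: 58.94(T − 100)
  water warms: 991·4.18·(T − 10.6) = 4142.4(T − 10.6)
  cup: 139.03(T − 10.6)
4340.4 T = 31866 + 5893.8 + 45383 = 83143
T ≈ 19.16 °C, under the boiling point, so the assumption holds.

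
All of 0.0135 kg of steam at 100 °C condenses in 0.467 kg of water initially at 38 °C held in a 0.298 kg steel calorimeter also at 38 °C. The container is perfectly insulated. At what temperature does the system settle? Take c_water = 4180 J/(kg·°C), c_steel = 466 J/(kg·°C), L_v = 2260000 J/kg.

T_f ≈ 53.8 °C

Energy conservation, ΣQ = 0:
steam→water at 100 °C releases m L_v = 0.0135·2260000 = 30510
  condensed water 100 °C→T: 56.43(T − 100)
  water warms: 0.467·4180·(T − 38) = 1952.1(T − 38)
  cup: 138.87(T − 38)
2147.4 T = 30510 + 5643 + 79455 = 115608
T ≈ 53.84 °C — below 100 °C, confirming all the steam condensed.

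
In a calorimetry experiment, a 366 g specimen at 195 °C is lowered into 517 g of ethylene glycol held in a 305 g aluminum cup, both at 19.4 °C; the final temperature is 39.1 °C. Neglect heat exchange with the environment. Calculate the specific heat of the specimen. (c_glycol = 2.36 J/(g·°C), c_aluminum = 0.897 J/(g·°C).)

Energy conservation, ΣQ = 0:
366×c×(39.1 − 195) + 517×2.36×(39.1 − 19.4) + 305×0.897×(39.1 − 19.4) = 0
-57059 c = -29426
c = -29426/-57059 ≈ 0.5157 J/(g·°C)

c ≈ 0.516 J/(g·°C)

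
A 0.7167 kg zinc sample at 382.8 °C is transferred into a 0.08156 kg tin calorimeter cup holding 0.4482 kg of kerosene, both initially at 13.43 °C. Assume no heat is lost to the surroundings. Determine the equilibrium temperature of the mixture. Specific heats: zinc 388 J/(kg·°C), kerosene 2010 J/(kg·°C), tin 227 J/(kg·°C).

Energy conservation, ΣQ = 0:
0.7167×388×(T − 382.8) + 0.4482×2010×(T − 13.43) + 0.08156×227×(T − 13.43) = 0
278.08(T − 382.8) + 900.88(T − 13.43) + 18.51(T − 13.43) = 0
1197.5 T = 118796
T = 118796 / 1197.5 = 99.2 °C

T_f ≈ 99.2 °C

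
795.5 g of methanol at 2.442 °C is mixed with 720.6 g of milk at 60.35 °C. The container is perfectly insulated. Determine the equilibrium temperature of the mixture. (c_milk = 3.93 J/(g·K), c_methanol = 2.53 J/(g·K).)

T_f ≈ 36.3 °C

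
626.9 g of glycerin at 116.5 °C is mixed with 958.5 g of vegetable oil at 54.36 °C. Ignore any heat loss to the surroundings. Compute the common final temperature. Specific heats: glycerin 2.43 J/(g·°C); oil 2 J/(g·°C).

T_f ≈ 81.9 °C

T_f = Σ m_i c_i T_i / Σ m_i c_i:
T_f = (1523.4*116.5 + 1917*54.36) / (1523.4 + 1917)
    = 281680 / 3440.4 ≈ 81.88 °C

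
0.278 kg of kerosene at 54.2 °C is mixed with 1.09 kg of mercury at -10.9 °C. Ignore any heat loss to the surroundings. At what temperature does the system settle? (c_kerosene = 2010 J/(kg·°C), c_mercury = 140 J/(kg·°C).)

Conservation of energy gives ΣQ = 0:
0.278*2010*(T − 54.2) + 1.09*140*(T − (-10.9)) = 0
558.78(T − 54.2) + 152.6(T − (-10.9)) = 0
(558.78 + 152.6) T = 558.78*54.2 + 152.6*(-10.9)
T ≈ 40.24 °C

T_f ≈ 40.2 °C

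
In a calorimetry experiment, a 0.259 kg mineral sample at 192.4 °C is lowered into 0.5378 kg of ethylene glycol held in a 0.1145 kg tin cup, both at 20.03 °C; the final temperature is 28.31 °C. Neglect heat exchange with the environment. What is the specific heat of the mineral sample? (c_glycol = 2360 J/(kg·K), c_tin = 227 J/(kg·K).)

Energy conservation, ΣQ = 0:
0.259×c×(28.31 − 192.4) + 0.5378×2360×(28.31 − 20.03) + 0.1145×227×(28.31 − 20.03) = 0
-42.5 c = -10724
c = -10724/-42.5 ≈ 252.3 J/(kg·K)

c ≈ 252 J/(kg·K)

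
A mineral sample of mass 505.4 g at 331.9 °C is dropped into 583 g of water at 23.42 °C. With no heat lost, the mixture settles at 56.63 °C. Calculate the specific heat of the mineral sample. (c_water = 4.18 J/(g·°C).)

c ≈ 0.582 J/(g·°C)

m_s c (T_s − T_f) = m_water c_water (T_f − T_0):
505.4·c·(331.9 − 56.63) = 583·4.18·(56.63 − 23.42)
139121 c = 80931  ⇒  c ≈ 0.5817 J/(g·°C)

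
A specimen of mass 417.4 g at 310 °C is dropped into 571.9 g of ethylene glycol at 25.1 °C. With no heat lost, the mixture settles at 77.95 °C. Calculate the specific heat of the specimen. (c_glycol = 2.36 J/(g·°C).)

c ≈ 0.736 J/(g·°C)

Heat lost by the specimen = heat gained by the glycol:
417.4×c×(310 − 77.95) = 571.9×2.36×(77.95 − 25.1)
96858 c = 71331  ⇒  c ≈ 0.7364 J/(g·°C)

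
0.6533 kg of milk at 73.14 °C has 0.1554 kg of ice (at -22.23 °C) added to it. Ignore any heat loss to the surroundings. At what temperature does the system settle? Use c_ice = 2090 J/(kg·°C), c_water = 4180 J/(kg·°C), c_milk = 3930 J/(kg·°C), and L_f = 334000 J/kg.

Setting the total heat transfer to zero:
ice -22.23→0 °C: 0.1554×2090×22.23 = 7220
  latent heat to melt: 0.1554×334000 = 51904
  meltwater 0→T: 0.1554×4180×T = 649.57 T
  milk cools: 0.6533×3930×(T − 73.14) = 2567.5(T − 73.14)
3217 T = 187785 − 59124 = 128661
T ≈ 39.99 °C — above 0 °C, consistent with complete melting.

T_f ≈ 40.0 °C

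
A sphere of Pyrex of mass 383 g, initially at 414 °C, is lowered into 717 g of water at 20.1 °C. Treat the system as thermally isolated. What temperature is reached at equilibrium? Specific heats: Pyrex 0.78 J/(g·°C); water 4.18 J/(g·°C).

T_f ≈ 55.8 °C

Let T be the final temperature. ΣQ_i = 0:
383×0.78×(T − 414) + 717×4.18×(T − 20.1) = 0
298.74(T − 414) + 2997.1(T − 20.1) = 0
(298.74 + 2997.1) T = 298.74×414 + 2997.1×20.1
T = 183919 / 3295.8 = 55.8 °C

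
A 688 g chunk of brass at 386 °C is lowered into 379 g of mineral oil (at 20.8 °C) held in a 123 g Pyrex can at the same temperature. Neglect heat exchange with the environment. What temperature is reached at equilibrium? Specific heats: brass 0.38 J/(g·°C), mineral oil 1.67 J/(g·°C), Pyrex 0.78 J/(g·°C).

T_f ≈ 117.2 °C

Net heat exchanged in the isolated system is zero:
688×0.38×(T − 386) + 379×1.67×(T − 20.8) + 123×0.78×(T − 20.8) = 0
261.44(T − 386) + 632.93(T − 20.8) + 95.94(T − 20.8) = 0
990.31 T = 116076
T ≈ 117.21 °C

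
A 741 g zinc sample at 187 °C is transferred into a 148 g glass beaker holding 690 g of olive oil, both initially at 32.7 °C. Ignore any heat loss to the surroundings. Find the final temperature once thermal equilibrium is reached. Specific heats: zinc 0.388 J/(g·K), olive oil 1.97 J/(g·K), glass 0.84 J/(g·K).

Conservation of energy gives ΣQ = 0:
741·0.388·(T − 187) + 690·1.97·(T − 32.7) + 148·0.84·(T − 32.7) = 0
287.51(T − 187) + 1359.3(T − 32.7) + 124.32(T − 32.7) = 0
1771.1 T = 102278
T ≈ 57.75 °C

T_f ≈ 57.7 °C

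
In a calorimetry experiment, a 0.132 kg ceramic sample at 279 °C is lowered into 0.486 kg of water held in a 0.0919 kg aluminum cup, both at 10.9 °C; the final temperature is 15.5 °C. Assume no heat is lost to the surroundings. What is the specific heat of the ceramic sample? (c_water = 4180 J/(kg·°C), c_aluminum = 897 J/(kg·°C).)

c ≈ 280 J/(kg·°C)

Net heat exchanged in the isolated system is zero:
0.132·c·(15.5 − 279) + 0.486·4180·(15.5 − 10.9) + 0.0919·897·(15.5 − 10.9) = 0
-34.78 c = -9724
c = -9724/-34.78 ≈ 279.6 J/(kg·°C)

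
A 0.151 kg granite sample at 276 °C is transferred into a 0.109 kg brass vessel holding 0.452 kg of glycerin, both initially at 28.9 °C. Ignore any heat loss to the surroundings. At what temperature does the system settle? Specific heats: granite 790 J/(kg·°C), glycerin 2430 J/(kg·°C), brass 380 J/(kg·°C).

With ΣQ=0 the equilibrium temperature is the m·c-weighted mean:
T_f = (119.29×276 + 1098.4×28.9 + 41.42×28.9) / (119.29 + 1098.4 + 41.42)
    = 65864 / 1259.1 ≈ 52.31 °C

T_f ≈ 52.3 °C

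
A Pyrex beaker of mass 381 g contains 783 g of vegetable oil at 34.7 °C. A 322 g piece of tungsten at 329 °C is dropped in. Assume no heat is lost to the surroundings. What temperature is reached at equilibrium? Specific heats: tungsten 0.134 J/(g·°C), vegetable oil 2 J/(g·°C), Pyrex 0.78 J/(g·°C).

T_f is the heat-capacity-weighted average of the initial temperatures:
T_f = (43.15*329 + 1566*34.7 + 297.18*34.7) / (43.15 + 1566 + 297.18)
    = 78848 / 1906.3 ≈ 41.36 °C

T_f ≈ 41.4 °C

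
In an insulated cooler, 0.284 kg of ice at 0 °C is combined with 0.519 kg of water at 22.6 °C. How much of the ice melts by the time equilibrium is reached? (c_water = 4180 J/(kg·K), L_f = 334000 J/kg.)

m_melted ≈ 0.147 kg

Water can give up m c ΔT = 0.519·4180·22.6 = 49029 J before reaching 0 °C.
To melt every bit of ice: 0.284·334000 = 94856 J.
Since 49029 < 94856 J, not all the ice melts; equilibrium is at 0 °C.
m_melted·334000 = 49029  ⇒  m_melted ≈ 0.1468 kg.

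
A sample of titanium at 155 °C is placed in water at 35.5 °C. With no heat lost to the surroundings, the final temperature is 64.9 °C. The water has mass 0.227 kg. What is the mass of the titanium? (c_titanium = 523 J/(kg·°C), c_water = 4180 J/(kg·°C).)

|Q_titanium| = |Q_water|:
m×523×(155 − 64.9) = 0.227×4180×(64.9 − 35.5)
47122 m = 27896  ⇒  m ≈ 0.592 kg

m ≈ 0.592 kg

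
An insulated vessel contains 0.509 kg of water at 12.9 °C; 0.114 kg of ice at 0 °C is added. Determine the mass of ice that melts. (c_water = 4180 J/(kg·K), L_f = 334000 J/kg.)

Heat available from the water dropping to 0 °C: 0.509×4180×12.9 = 27446 J.
To melt every bit of ice: 0.114×334000 = 38076 J.
27446 J < 38076 J, so only part of the ice melts and the system sits at 0 °C.
Mass melted = 27446/334000 ≈ 0.08217 kg.

m_melted ≈ 0.0822 kg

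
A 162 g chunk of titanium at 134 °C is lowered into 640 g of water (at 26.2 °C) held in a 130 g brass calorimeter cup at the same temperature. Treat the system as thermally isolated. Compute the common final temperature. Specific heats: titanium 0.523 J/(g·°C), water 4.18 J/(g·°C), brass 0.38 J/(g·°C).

Heat gained plus heat lost sum to zero:
162·0.523·(T − 134) + 640·4.18·(T − 26.2) + 130·0.38·(T − 26.2) = 0
84.73(T − 134) + 2675.2(T − 26.2) + 49.4(T − 26.2) = 0
2809.3 T = 82738
T ≈ 29.45 °C

T_f ≈ 29.5 °C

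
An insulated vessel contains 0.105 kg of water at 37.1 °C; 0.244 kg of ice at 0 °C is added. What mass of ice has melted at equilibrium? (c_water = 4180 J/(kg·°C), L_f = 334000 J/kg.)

m_melted ≈ 0.0488 kg

Cooling the water to 0 °C releases 0.105·4180·37.1 = 16283 J.
Melting all 0.244 kg of ice would need 0.244·334000 = 81496 J.
16283 J < 81496 J, so only part of the ice melts and the system sits at 0 °C.
m_melted·334000 = 16283  ⇒  m_melted ≈ 0.04875 kg.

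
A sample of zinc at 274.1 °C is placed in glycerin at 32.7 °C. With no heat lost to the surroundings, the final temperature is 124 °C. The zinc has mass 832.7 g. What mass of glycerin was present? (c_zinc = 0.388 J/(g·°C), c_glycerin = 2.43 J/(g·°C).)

m ≈ 219 g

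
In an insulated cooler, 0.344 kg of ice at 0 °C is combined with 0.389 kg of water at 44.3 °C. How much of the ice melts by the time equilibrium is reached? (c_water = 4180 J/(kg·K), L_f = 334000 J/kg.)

Water can give up m c ΔT = 0.389×4180×44.3 = 72033 J before reaching 0 °C.
Fully melting the ice requires m_ice L_f = 0.344×334000 = 114896 J.
72033 J < 114896 J, so only part of the ice melts and the system sits at 0 °C.
m_melted×334000 = 72033  ⇒  m_melted ≈ 0.2157 kg.

m_melted ≈ 0.216 kg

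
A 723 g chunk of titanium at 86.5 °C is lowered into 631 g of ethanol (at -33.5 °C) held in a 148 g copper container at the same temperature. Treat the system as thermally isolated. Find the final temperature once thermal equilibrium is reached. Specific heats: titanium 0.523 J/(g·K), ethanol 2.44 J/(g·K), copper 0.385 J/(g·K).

T_f ≈ -10.5 °C

Heat gained plus heat lost sum to zero:
723·0.523·(T − 86.5) + 631·2.44·(T − (-33.5)) + 148·0.385·(T − (-33.5)) = 0
1974.7 T = -20779
T = -20779 / 1974.7 = -10.5 °C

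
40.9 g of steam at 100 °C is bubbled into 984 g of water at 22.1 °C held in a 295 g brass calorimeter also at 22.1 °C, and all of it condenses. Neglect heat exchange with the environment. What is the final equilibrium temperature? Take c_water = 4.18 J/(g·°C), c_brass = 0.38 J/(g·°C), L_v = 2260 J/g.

T_f ≈ 46.2 °C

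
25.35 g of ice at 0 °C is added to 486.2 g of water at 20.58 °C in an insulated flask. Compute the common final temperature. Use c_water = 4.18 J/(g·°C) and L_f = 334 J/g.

Sum of m c ΔT and latent-heat terms is zero:
fusion: m_ice L_f = 25.35×334 = 8466.9
  meltwater 0→T: 25.35×4.18×T = 105.96 T
  water: 2032.3(T − 20.58)
2138.3 T = 41825 − 8466.9 = 33358
T ≈ 15.60 °C (positive, so assuming full melt was valid).

T_f ≈ 15.6 °C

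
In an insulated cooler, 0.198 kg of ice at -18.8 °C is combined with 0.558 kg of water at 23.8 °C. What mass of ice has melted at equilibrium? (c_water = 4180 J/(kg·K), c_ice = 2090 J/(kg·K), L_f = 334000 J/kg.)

Cooling the water to 0 °C releases 0.558×4180×23.8 = 55512 J.
Of that, 0.198×2090×18.8 = 7779.8 J goes to bring the ice to 0 °C, leaving 47732 J.
Fully melting the ice requires m_ice L_f = 0.198×334000 = 66132 J.
That's not enough to melt it all — equilibrium is at 0 °C with ice remaining.
m_melt = 47732 / L_f = 0.1429 kg.

m_melted ≈ 0.143 kg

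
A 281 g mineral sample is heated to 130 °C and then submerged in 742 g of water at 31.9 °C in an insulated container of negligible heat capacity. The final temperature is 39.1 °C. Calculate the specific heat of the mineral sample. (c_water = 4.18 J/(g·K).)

c ≈ 0.874 J/(g·K)

Heat lost by the mineral sample = heat gained by the water:
281×c×(130 − 39.1) = 742×4.18×(39.1 − 31.9)
25543 c = 22331  ⇒  c ≈ 0.8743 J/(g·K)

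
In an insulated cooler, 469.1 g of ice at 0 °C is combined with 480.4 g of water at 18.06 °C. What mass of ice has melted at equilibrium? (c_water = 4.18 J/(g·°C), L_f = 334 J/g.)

m_melted ≈ 109 g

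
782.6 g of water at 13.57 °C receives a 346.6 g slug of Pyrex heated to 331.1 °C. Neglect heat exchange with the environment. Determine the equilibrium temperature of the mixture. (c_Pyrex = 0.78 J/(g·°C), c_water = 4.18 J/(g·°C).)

T_f ≈ 37.8 °C

T_f = Σ m_i c_i T_i / Σ m_i c_i:
T_f = (270.35*331.1 + 3271.3*13.57) / (270.35 + 3271.3)
    = 133903 / 3541.6 ≈ 37.81 °C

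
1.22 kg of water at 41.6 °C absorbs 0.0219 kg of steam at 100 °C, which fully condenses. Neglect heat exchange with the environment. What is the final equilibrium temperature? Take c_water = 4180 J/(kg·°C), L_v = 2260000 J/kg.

T_f ≈ 52.2 °C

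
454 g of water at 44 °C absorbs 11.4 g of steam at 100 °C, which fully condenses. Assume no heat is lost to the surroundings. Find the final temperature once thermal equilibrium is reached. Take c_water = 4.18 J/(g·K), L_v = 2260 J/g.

T_f ≈ 58.6 °C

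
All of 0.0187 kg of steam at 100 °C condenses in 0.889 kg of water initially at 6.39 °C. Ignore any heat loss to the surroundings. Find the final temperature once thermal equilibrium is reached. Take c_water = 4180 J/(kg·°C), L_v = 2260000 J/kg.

T_f ≈ 19.5 °C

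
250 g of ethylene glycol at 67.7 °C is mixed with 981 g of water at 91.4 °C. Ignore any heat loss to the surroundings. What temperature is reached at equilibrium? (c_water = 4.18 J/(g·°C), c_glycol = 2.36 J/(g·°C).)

T_f ≈ 88.4 °C

With ΣQ=0 the equilibrium temperature is the m·c-weighted mean:
T_f = (4100.6·91.4 + 590·67.7) / (4100.6 + 590)
    = 414736 / 4690.6 ≈ 88.42 °C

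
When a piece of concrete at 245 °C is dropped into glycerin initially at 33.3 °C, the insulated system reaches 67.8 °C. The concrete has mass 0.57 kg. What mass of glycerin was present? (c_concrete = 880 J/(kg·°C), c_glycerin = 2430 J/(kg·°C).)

m ≈ 1.06 kg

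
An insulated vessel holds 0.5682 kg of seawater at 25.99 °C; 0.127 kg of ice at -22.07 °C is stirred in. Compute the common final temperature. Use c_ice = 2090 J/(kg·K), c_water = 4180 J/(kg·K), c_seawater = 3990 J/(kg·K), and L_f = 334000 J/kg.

Heat gained plus heat lost sum to zero:
ice -22.07→0 °C: 0.127·2090·22.07 = 5858
  melt ice: 0.127·334000 = 42418
  warm the meltwater: 530.86 T
  seawater: 2267.1(T − 25.99)
2798 T = 58922 − 48276 = 10646
T ≈ 3.81 °C — above 0 °C, consistent with complete melting.

T_f ≈ 3.8 °C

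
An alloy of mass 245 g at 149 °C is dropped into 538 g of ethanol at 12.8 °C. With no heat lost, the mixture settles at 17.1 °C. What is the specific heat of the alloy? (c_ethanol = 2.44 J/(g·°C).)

Heat lost by the alloy = heat gained by the ethanol:
245×c×(149 − 17.1) = 538×2.44×(17.1 − 12.8)
32316 c = 5644.7  ⇒  c ≈ 0.1747 J/(g·°C)

c ≈ 0.175 J/(g·°C)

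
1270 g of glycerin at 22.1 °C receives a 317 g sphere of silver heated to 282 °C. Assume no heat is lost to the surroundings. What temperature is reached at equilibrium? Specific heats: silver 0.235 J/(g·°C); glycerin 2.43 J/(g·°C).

T_f ≈ 28.2 °C

|Q_silver| = |Q_glycerin|:
317×0.235×(282 − T) = 1270×2.43×(T − 22.1)
74.49(282 − T) = 3086.1(T − 22.1)
3160.6 T = 89210  ⇒  T ≈ 28.23 °C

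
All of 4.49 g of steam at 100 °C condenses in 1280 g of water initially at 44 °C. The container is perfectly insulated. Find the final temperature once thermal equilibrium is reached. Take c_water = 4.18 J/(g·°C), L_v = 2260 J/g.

T_f ≈ 46.1 °C

Net heat exchanged in the isolated system is zero:
latent heat released on condensation: 4.49×2260 = 10147; condensate cools 100→T: 4.49×4.18×(T − 100) = 18.77(T − 100); original water: 5350.4(T − 44)
5369.2 T = 10147 + 1876.8 + 235418 = 247442
T ≈ 46.09 °C — below 100 °C, confirming all the steam condensed.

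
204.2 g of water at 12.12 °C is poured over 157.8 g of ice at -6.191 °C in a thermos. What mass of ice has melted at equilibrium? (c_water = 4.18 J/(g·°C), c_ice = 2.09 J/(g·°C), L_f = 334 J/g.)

Cooling the water to 0 °C releases 204.2×4.18×12.12 = 10345 J.
Of that, 157.8×2.09×6.191 = 2041.8 J goes to bring the ice to 0 °C, leaving 8303.3 J.
Melting all 157.8 g of ice would need 157.8×334 = 52705 J.
8303.3 J < 52705 J, so only part of the ice melts and the system sits at 0 °C.
Mass melted = 8303.3/334 ≈ 24.86 g.

m_melted ≈ 24.9 g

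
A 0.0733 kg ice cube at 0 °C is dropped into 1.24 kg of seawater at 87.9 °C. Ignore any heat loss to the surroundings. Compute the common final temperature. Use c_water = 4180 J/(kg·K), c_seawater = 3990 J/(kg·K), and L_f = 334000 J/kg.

Let T be the final temperature. ΣQ_i = 0:
melt ice: 0.0733×334000 = 24482; meltwater 0→T: 0.0733×4180×T = 306.39 T; seawater cools: 1.24×3990×(T − 87.9) = 4947.6(T − 87.9)
5254 T = 434894 − 24482 = 410412
T ≈ 78.11 °C. Since T > 0 °C, the all-ice-melts assumption holds.

T_f ≈ 78.1 °C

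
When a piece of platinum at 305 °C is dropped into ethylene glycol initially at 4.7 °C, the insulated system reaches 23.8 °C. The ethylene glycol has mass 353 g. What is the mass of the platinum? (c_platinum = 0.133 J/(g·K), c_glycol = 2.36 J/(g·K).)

Heat lost by the platinum = heat gained by the glycol:
m×0.133×(305 − 23.8) = 353×2.36×(23.8 − 4.7)
37.4 m = 15912  ⇒  m ≈ 425.5 g

m ≈ 425 g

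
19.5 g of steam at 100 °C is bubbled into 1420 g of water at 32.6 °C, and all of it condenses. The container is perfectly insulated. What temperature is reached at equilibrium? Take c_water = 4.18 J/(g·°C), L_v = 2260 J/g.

Energy balance with sensible and latent terms:
condense steam: −19.5·2260 = −44070; condensed water 100 °C→T: 81.51(T − 100); original water: 5935.6(T − 32.6)
6017.1 T = 44070 + 8151 + 193501 = 245722
T ≈ 40.84 °C (< 100 °C, so full condensation is consistent).

T_f ≈ 40.8 °C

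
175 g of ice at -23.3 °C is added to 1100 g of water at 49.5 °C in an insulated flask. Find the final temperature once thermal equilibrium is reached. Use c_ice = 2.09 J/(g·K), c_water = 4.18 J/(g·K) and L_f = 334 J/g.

T_f ≈ 30.1 °C

Sum of m c ΔT and latent-heat terms is zero:
warm ice to 0 °C: 175×2.09×(0 − (-23.3)) = 8522
  melt ice: 175×334 = 58450
  meltwater 0→T: 175×4.18×T = 731.5 T
  water cools: 1100×4.18×(T − 49.5) = 4598(T − 49.5)
5329.5 T = 227601 − 66972 = 160629
T ≈ 30.14 °C. Since T > 0 °C, the all-ice-melts assumption holds.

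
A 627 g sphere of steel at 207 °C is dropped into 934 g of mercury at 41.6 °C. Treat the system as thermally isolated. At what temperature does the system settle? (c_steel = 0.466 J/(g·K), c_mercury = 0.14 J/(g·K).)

Net heat exchanged in the isolated system is zero:
627×0.466×(T − 207) + 934×0.14×(T − 41.6) = 0
422.94 T = 65921
T = 65921/422.94 ≈ 155.86 °C

T_f ≈ 155.9 °C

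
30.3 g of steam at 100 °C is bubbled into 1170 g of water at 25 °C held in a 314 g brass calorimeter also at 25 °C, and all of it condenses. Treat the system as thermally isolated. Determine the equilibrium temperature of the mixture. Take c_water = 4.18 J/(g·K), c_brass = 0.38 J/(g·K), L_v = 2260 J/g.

T_f ≈ 40.2 °C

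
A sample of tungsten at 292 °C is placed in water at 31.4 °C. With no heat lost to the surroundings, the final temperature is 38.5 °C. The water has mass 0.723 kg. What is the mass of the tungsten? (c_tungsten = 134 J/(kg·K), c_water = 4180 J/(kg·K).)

m ≈ 0.632 kg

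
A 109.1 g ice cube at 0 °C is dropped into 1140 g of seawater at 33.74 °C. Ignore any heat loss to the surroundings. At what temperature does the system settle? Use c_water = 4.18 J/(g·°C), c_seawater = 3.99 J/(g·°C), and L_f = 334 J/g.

Heat gained plus heat lost sum to zero:
fusion: m_ice L_f = 109.1×334 = 36439
  meltwater 0→T: 109.1×4.18×T = 456.04 T
  seawater cools: 1140×3.99×(T − 33.74) = 4548.6(T − 33.74)
5004.6 T = 153470 − 36439 = 117030
T ≈ 23.38 °C (positive, so assuming full melt was valid).

T_f ≈ 23.4 °C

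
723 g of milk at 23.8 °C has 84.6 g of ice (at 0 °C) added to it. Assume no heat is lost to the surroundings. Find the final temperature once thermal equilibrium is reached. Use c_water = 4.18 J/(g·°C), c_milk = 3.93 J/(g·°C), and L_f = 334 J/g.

T_f ≈ 12.3 °C

Taking heat into each body as positive, Σ m c ΔT = 0:
latent heat to melt: 84.6·334 = 28256
  warm the meltwater: 353.63 T
  milk: 2841.4(T − 23.8)
3195 T = 67625 − 28256 = 39369
T ≈ 12.32 °C (positive, so assuming full melt was valid).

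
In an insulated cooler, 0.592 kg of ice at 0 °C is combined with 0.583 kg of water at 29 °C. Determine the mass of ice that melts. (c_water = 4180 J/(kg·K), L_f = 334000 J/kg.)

m_melted ≈ 0.212 kg

Water can give up m c ΔT = 0.583·4180·29 = 70671 J before reaching 0 °C.
Melting all 0.592 kg of ice would need 0.592·334000 = 197728 J.
Since 70671 < 197728 J, not all the ice melts; equilibrium is at 0 °C.
m_melt = 70671 / L_f = 0.2116 kg.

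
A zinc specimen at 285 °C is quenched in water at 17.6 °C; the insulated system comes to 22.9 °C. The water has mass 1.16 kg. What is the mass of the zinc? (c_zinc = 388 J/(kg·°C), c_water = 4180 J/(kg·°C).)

Heat lost by the zinc = heat gained by the water:
m·388·(285 − 22.9) = 1.16·4180·(22.9 − 17.6)
101695 m = 25699  ⇒  m ≈ 0.2527 kg

m ≈ 0.253 kg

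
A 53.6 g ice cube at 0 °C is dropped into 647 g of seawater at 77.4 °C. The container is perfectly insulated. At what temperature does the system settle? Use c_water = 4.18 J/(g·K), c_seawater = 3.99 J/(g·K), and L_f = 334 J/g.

Taking heat into each body as positive, Σ m c ΔT = 0:
latent heat to melt: 53.6×334 = 17902
  warm the meltwater: 224.05 T
  seawater cools: 647×3.99×(T − 77.4) = 2581.5(T − 77.4)
2805.6 T = 199810 − 17902 = 181908
T ≈ 64.84 °C. Since T > 0 °C, the all-ice-melts assumption holds.

T_f ≈ 64.8 °C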